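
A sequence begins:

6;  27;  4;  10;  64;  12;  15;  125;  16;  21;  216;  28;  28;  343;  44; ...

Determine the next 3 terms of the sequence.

Split by position mod 3 into 3 tracks.
Stream A = 6, 10, 15, 21, 28: triangular numbers starting at T_3.
Stream B = 27, 64, 125, 216, 343: perfect cubes starting at 3³.
Stream C = 4, 12, 16, 28, 44: a Fibonacci-like recurrence a_n = a_{n-1} + a_{n-2}.
Position 16 → stream A, term 6 = 36.
Position 17 falls in stream B as its term 6, giving 512.
Position 18 → stream C, term 6 = 72.

36, 512, 72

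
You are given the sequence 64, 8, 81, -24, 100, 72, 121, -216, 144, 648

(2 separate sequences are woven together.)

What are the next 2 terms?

169, -1944

Odd-indexed and even-indexed terms follow separate rules.
Stream A: 64, 81, 100, 121, 144 (consecutive squares n² from n = 8).
Stream B: 8, -24, 72, -216, 648 (a geometric progression (common ratio -3)).
Term 11 comes from stream A (its 6th entry): 169.
Position 12 falls in stream B as its term 6, giving -1944.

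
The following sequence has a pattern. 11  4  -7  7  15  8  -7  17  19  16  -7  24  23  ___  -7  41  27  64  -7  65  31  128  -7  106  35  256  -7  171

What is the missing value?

32

Split by position mod 4 into 4 tracks.
Stream A: 11, 15, 19, 23, 27, 31, 35. Linear: a_n = 7 + 4·n.
Stream B: 4, 8, 16, ?, 64, 128, 256. Powers 2^2, 2^3, 2^4, ….
Stream C: -7, -7, -7, -7, -7, -7, -7. Always -7.
Stream D: 7, 17, 24, 41, 65, 106, 171. Fibonacci-style (each term is the sum of the two before it).
Stream B's pattern makes the blank 32.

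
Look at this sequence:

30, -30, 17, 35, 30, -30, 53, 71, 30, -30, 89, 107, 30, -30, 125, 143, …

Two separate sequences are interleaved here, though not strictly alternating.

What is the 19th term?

Reading positions in blocks of 4 reveals the pattern AABB — 2 tracks woven together.
Subsequence A: 30, -30, 30, -30, 30, -30, 30, -30 (the oscillation 30·(−1)^(n+1)).
Subsequence B: 17, 35, 53, 71, 89, 107, 125, 143 (arithmetic, step +18).
The 19th slot belongs to subsequence B; its 9th term is 161.

161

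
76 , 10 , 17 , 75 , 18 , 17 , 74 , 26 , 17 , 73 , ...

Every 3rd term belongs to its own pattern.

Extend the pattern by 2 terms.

34, 17

The terms cycle through 3 interleaved subsequences.
Track A: 76, 75, 74, 73. Linear: a_n = 77 − n.
Track B: 10, 18, 26. Linear: a_n = 2 + 8·n.
Track C: 17, 17, 17. The constant sequence 17.
Term 11 comes from track B (its 4th entry): 34.
Position 12 → track C, term 4 = 17.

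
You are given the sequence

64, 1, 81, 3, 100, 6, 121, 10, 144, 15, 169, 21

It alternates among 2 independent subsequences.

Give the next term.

196

Split by position mod 2 into 2 tracks.
Stream A = 64, 81, 100, 121, 144, 169: perfect squares starting at 8².
Stream B = 1, 3, 6, 10, 15, 21: triangular numbers n(n+1)/2 for n = 1, 2, ….
Position 13 falls in stream A as its term 7, giving 196.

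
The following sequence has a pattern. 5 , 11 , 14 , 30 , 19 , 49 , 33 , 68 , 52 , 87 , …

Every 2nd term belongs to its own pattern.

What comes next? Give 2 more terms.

85, 106

Taking every 2nd term gives 2 separate tracks.
Stream A: 5, 14, 19, 33, 52 — a Fibonacci-like recurrence a_n = a_{n-1} + a_{n-2}.
Stream B: 11, 30, 49, 68, 87 — adding 19 each time.
Term 11 comes from stream A (its 6th entry): 85.
The 12th slot belongs to stream B; its 6th term is 106.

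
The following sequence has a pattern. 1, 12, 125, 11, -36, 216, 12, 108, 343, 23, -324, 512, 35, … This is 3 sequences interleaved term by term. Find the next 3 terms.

972, 729, 58

The terms cycle through 3 interleaved subsequences.
Subsequence A = 1, 11, 12, 23, 35: Fibonacci-style (each term is the sum of the two before it).
Subsequence B = 12, -36, 108, -324: geometric with ratio -3.
Subsequence C = 125, 216, 343, 512: the cubes 5³, 6³, 7³, ….
Term 14 comes from subsequence B (its 5th entry): 972.
The 15th slot belongs to subsequence C; its 5th term is 729.
The 16th slot belongs to subsequence A; its 6th term is 58.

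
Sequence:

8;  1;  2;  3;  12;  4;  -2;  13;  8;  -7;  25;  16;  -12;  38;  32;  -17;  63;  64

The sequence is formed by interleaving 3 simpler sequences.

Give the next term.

-22

The terms cycle through 3 interleaved subsequences.
Track A: 8, 3, -2, -7, -12, -17 — subtracting 5 each time.
Track B: 1, 12, 13, 25, 38, 63 — each term equals the sum of the previous two.
Track C: 2, 4, 8, 16, 32, 64 — successive powers of 2.
Position 19 → track A, term 7 = -22.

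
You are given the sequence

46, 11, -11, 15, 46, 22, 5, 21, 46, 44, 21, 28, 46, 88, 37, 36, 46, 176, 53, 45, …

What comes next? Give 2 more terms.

46, 352

Split by position mod 4: positions 1, 5, 9, … form one track, and each other residue class forms its own.
Track A: 46, 46, 46, 46, 46 — always 46.
Track B: 11, 22, 44, 88, 176 — a geometric progression (common ratio 2).
Track C: -11, 5, 21, 37, 53 — arithmetic with common difference +16.
Track D: 15, 21, 28, 36, 45 — the triangular numbers T_5, T_6, ….
The 21st slot belongs to track A; its 6th term is 46.
Term 22 comes from track B (its 6th entry): 352.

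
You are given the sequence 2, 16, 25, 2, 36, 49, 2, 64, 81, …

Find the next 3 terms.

Reading positions in blocks of 3 reveals the pattern ABB — 2 tracks woven together.
Stream A is 2, 2, 2, which is always 2.
Stream B is 16, 25, 36, 49, 64, 81, which is consecutive squares n² from n = 4.
Position 10 → stream A, term 4 = 2.
Position 11 falls in stream B as its term 7, giving 100.
Position 12 → stream B, term 8 = 121.

2, 100, 121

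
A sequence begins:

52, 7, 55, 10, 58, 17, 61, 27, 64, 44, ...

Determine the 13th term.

70

Split by position mod 2 into 2 tracks.
Stream A: 52, 55, 58, 61, 64 (linear: a_n = 49 + 3·n).
Stream B: 7, 10, 17, 27, 44 (Fibonacci-style (each term is the sum of the two before it)).
The 13th slot belongs to stream A; its 7th term is 70.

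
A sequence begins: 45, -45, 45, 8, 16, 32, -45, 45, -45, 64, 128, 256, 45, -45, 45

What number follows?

512

Reading positions in blocks of 6 reveals the pattern AAABBB — 2 tracks woven together.
Subsequence A: 45, -45, 45, -45, 45, -45, 45, -45, 45 (alternating ±45).
Subsequence B: 8, 16, 32, 64, 128, 256 (a geometric progression (common ratio 2)).
The 16th slot belongs to subsequence B; its 7th term is 512.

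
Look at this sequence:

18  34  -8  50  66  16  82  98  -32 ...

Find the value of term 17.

Reading positions in blocks of 3 reveals the pattern AAB — 2 tracks woven together.
Track A: 18, 34, 50, 66, 82, 98. Arithmetic with common difference +16.
Track B: -8, 16, -32. A geometric progression (common ratio -2).
The 17th slot belongs to track A; its 12th term is 194.

194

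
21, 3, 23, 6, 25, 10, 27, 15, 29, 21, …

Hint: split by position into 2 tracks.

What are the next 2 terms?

31, 28

Odd-indexed and even-indexed terms follow separate rules.
Track A is 21, 23, 25, 27, 29, which is linear: a_n = 19 + 2·n.
Track B is 3, 6, 10, 15, 21, which is triangular numbers n(n+1)/2 for n = 2, 3, ….
Position 11 → track A, term 6 = 31.
Position 12 falls in track B as its term 6, giving 28.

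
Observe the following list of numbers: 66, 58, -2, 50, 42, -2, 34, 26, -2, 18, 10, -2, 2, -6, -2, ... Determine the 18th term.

-2

Positions follow the repeating pattern AAB; grouping by letter gives 2 tracks.
Track A = 66, 58, 50, 42, 34, 26, 18, 10, 2, -6: subtracting 8 each time.
Track B = -2, -2, -2, -2, -2: constant -2.
Term 18 comes from track B (its 6th entry): -2.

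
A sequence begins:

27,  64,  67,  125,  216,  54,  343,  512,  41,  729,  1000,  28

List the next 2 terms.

1331, 1728

Positions follow the repeating pattern AAB; grouping by letter gives 2 tracks.
Track A: 27, 64, 125, 216, 343, 512, 729, 1000. Consecutive cubes n³ from n = 3.
Track B: 67, 54, 41, 28. Arithmetic, step −13.
Position 13 → track A, term 9 = 1331.
Position 14 → track A, term 10 = 1728.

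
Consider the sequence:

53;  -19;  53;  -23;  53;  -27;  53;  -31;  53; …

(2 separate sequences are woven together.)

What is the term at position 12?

-39

Split by position mod 2 into 2 tracks.
Stream A: 53, 53, 53, 53, 53 — the constant sequence 53.
Stream B: -19, -23, -27, -31 — subtracting 4 each time.
The 12th slot belongs to stream B; its 6th term is -39.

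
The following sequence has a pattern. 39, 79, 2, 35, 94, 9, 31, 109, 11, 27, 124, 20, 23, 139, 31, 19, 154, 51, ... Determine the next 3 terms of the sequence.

15, 169, 82

Read the sequence 3 terms at a time; column i is its own pattern.
Track A: 39, 35, 31, 27, 23, 19 (arithmetic, step −4).
Track B: 79, 94, 109, 124, 139, 154 (adding 15 each time).
Track C: 2, 9, 11, 20, 31, 51 (each term equals the sum of the previous two).
The 19th slot belongs to track A; its 7th term is 15.
Position 20 → track B, term 7 = 169.
Position 21 → track C, term 7 = 82.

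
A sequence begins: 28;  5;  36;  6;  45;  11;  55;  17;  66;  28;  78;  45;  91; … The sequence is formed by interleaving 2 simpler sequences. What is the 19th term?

136

The terms cycle through 2 interleaved subsequences.
Stream A: 28, 36, 45, 55, 66, 78, 91 — triangular numbers starting at T_7.
Stream B: 5, 6, 11, 17, 28, 45 — each term equals the sum of the previous two.
Term 19 comes from stream A (its 10th entry): 136.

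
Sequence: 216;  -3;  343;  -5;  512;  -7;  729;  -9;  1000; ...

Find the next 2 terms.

-11, 1331

The terms cycle through 2 interleaved subsequences.
Track A = 216, 343, 512, 729, 1000: the cubes 6³, 7³, 8³, ….
Track B = -3, -5, -7, -9: linear: a_n = -1 − 2·n.
Term 10 comes from track B (its 5th entry): -11.
Position 11 falls in track A as its term 6, giving 1331.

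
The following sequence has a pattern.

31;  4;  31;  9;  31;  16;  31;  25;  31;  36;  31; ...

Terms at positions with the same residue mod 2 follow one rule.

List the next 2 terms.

Taking every 2nd term gives 2 separate tracks.
Stream A: 31, 31, 31, 31, 31, 31. Always 31.
Stream B: 4, 9, 16, 25, 36. Perfect squares starting at 2².
Position 12 → stream B, term 6 = 49.
Position 13 → stream A, term 7 = 31.

49, 31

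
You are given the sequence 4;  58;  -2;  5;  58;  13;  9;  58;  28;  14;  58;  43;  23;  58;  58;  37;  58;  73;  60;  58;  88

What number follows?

97

The terms cycle through 3 interleaved subsequences.
Track A = 4, 5, 9, 14, 23, 37, 60: Fibonacci-style (each term is the sum of the two before it).
Track B = 58, 58, 58, 58, 58, 58, 58: constant 58.
Track C = -2, 13, 28, 43, 58, 73, 88: arithmetic with common difference +15.
Position 22 falls in track A as its term 8, giving 97.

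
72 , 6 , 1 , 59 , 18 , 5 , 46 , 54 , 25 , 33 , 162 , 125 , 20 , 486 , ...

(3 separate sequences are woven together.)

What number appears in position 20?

Read the sequence 3 terms at a time; column i is its own pattern.
Track A: 72, 59, 46, 33, 20. Arithmetic, step −13.
Track B: 6, 18, 54, 162, 486. Geometric with ratio 3.
Track C: 1, 5, 25, 125. Powers 5^0, 5^1, 5^2, ….
Position 20 → track B, term 7 = 4374.

4374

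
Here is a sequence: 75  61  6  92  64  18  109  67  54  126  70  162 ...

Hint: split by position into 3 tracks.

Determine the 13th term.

Split by position mod 3 into 3 tracks.
Stream A: 75, 92, 109, 126. Arithmetic with common difference +17.
Stream B: 61, 64, 67, 70. Adding 3 each time.
Stream C: 6, 18, 54, 162. Multiplying by 3 each time.
The 13th slot belongs to stream A; its 5th term is 143.

143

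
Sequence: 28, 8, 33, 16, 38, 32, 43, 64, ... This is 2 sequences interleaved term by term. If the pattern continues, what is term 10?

Odd-indexed and even-indexed terms follow separate rules.
Subsequence A = 28, 33, 38, 43: adding 5 each time.
Subsequence B = 8, 16, 32, 64: successive powers of 2.
Position 10 falls in subsequence B as its term 5, giving 128.

128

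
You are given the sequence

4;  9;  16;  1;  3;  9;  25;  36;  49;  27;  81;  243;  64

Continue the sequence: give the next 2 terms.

Reading positions in blocks of 6 reveals the pattern AAABBB — 2 tracks woven together.
Stream A is 4, 9, 16, 25, 36, 49, 64, which is the squares 2², 3², 4², ….
Stream B is 1, 3, 9, 27, 81, 243, which is geometric, ×3 each step.
Position 14 falls in stream A as its term 8, giving 81.
Position 15 → stream A, term 9 = 100.

81, 100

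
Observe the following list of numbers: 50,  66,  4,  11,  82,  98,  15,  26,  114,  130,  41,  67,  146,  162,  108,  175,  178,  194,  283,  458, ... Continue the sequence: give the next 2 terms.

210, 226

The slot pattern repeats as AABB (period 4), so there are 2 interleaved tracks.
Stream A: 50, 66, 82, 98, 114, 130, 146, 162, 178, 194 (adding 16 each time).
Stream B: 4, 11, 15, 26, 41, 67, 108, 175, 283, 458 (each term equals the sum of the previous two).
Position 21 → stream A, term 11 = 210.
Term 22 comes from stream A (its 12th entry): 226.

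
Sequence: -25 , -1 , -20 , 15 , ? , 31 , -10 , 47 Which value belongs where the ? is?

Split by position mod 2 into 2 tracks.
Track A: -25, -20, ?, -10 — arithmetic, step +5.
Track B: -1, 15, 31, 47 — linear: a_n = -17 + 16·n.
Track A's pattern makes the blank -15.

-15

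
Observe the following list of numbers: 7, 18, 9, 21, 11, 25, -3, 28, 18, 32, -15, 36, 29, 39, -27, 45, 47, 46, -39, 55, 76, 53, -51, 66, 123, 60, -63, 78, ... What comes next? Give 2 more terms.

199, 67

Read the sequence 4 terms at a time; column i is its own pattern.
Stream A is 7, 11, 18, 29, 47, 76, 123, which is each term equals the sum of the previous two.
Stream B is 18, 25, 32, 39, 46, 53, 60, which is linear: a_n = 11 + 7·n.
Stream C is 9, -3, -15, -27, -39, -51, -63, which is subtracting 12 each time.
Stream D is 21, 28, 36, 45, 55, 66, 78, which is triangular numbers starting at T_6.
Position 29 falls in stream A as its term 8, giving 199.
Position 30 falls in stream B as its term 8, giving 67.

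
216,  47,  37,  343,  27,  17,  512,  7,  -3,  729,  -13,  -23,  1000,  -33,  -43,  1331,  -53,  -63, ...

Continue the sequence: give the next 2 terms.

The slot pattern repeats as ABB (period 3), so there are 2 interleaved tracks.
Stream A = 216, 343, 512, 729, 1000, 1331: consecutive cubes n³ from n = 6.
Stream B = 47, 37, 27, 17, 7, -3, -13, -23, -33, -43, -53, -63: subtracting 10 each time.
The 19th slot belongs to stream A; its 7th term is 1728.
The 20th slot belongs to stream B; its 13th term is -73.

1728, -73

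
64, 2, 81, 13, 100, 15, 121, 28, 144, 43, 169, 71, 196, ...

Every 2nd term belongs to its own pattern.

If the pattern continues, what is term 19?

Split by position mod 2 into 2 tracks.
Track A is 64, 81, 100, 121, 144, 169, 196, which is the squares 8², 9², 10², ….
Track B is 2, 13, 15, 28, 43, 71, which is Fibonacci-style (each term is the sum of the two before it).
Position 19 → track A, term 10 = 289.

289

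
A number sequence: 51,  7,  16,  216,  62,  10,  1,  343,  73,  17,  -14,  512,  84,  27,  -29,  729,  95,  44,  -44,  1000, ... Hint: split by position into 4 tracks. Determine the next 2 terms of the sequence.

106, 71

Read the sequence 4 terms at a time; column i is its own pattern.
Track A: 51, 62, 73, 84, 95 (adding 11 each time).
Track B: 7, 10, 17, 27, 44 (a Fibonacci-like recurrence a_n = a_{n-1} + a_{n-2}).
Track C: 16, 1, -14, -29, -44 (linear: a_n = 31 − 15·n).
Track D: 216, 343, 512, 729, 1000 (the cubes 6³, 7³, 8³, …).
Term 21 comes from track A (its 6th entry): 106.
The 22nd slot belongs to track B; its 6th term is 71.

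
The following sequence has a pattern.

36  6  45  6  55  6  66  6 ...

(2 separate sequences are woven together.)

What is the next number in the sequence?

78

The terms cycle through 2 interleaved subsequences.
Track A: 36, 45, 55, 66 — triangular numbers starting at T_8.
Track B: 6, 6, 6, 6 — always 6.
Term 9 comes from track A (its 5th entry): 78.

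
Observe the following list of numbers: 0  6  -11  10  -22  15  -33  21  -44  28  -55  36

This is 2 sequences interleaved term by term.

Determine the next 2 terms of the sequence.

Split by position mod 2 into 2 tracks.
Track A is 0, -11, -22, -33, -44, -55, which is subtracting 11 each time.
Track B is 6, 10, 15, 21, 28, 36, which is triangular numbers starting at T_3.
Position 13 → track A, term 7 = -66.
Position 14 falls in track B as its term 7, giving 45.

-66, 45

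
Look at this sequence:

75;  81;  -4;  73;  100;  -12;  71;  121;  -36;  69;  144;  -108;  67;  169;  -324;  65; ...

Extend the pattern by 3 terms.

196, -972, 63

The terms cycle through 3 interleaved subsequences.
Track A: 75, 73, 71, 69, 67, 65 (subtracting 2 each time).
Track B: 81, 100, 121, 144, 169 (perfect squares starting at 9²).
Track C: -4, -12, -36, -108, -324 (geometric, ×3 each step).
Position 17 → track B, term 6 = 196.
The 18th slot belongs to track C; its 6th term is -972.
Term 19 comes from track A (its 7th entry): 63.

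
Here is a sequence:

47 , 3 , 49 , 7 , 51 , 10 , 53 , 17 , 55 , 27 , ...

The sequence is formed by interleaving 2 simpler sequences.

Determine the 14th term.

Split by position mod 2 into 2 tracks.
Track A = 47, 49, 51, 53, 55: adding 2 each time.
Track B = 3, 7, 10, 17, 27: each term equals the sum of the previous two.
Position 14 → track B, term 7 = 71.

71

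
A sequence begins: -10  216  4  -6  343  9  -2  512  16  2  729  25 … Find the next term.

6

Taking every 3rd term gives 3 separate tracks.
Subsequence A: -10, -6, -2, 2. Arithmetic with common difference +4.
Subsequence B: 216, 343, 512, 729. Consecutive cubes n³ from n = 6.
Subsequence C: 4, 9, 16, 25. The squares 2², 3², 4², ….
The 13th slot belongs to subsequence A; its 5th term is 6.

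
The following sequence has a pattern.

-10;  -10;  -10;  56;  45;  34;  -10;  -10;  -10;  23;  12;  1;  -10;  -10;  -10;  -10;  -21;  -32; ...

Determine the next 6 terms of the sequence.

Reading positions in blocks of 6 reveals the pattern AAABBB — 2 tracks woven together.
Stream A = -10, -10, -10, -10, -10, -10, -10, -10, -10: always -10.
Stream B = 56, 45, 34, 23, 12, 1, -10, -21, -32: linear: a_n = 67 − 11·n.
The 19th slot belongs to stream A; its 10th term is -10.
Position 20 falls in stream A as its term 11, giving -10.
Position 21 → stream A, term 12 = -10.
Position 22 falls in stream B as its term 10, giving -43.
The 23rd slot belongs to stream B; its 11th term is -54.
The 24th slot belongs to stream B; its 12th term is -65.

-10, -10, -10, -43, -54, -65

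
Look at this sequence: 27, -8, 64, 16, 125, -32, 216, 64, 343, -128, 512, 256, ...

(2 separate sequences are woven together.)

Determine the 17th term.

1331

Taking every 2nd term gives 2 separate tracks.
Subsequence A: 27, 64, 125, 216, 343, 512 — perfect cubes starting at 3³.
Subsequence B: -8, 16, -32, 64, -128, 256 — a geometric progression (common ratio -2).
Position 17 falls in subsequence A as its term 9, giving 1331.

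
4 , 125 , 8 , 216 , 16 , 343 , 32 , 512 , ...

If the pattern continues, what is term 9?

64

The terms cycle through 2 interleaved subsequences.
Track A: 4, 8, 16, 32 (powers of 2).
Track B: 125, 216, 343, 512 (perfect cubes starting at 5³).
The 9th slot belongs to track A; its 5th term is 64.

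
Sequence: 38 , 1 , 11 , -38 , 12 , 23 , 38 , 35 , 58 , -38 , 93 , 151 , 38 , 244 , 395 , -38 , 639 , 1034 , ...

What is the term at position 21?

2707

Positions follow the repeating pattern ABB; grouping by letter gives 2 tracks.
Track A is 38, -38, 38, -38, 38, -38, which is the oscillation 38·(−1)^(n+1).
Track B is 1, 11, 12, 23, 35, 58, 93, 151, 244, 395, 639, 1034, which is each term equals the sum of the previous two.
Position 21 falls in track B as its term 14, giving 2707.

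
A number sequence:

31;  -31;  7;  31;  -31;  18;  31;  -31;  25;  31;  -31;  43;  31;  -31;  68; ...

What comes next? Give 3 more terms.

The slot pattern repeats as AAB (period 3), so there are 2 interleaved tracks.
Subsequence A: 31, -31, 31, -31, 31, -31, 31, -31, 31, -31. Alternating ±31.
Subsequence B: 7, 18, 25, 43, 68. Each term equals the sum of the previous two.
Term 16 comes from subsequence A (its 11th entry): 31.
Position 17 falls in subsequence A as its term 12, giving -31.
Position 18 → subsequence B, term 6 = 111.

31, -31, 111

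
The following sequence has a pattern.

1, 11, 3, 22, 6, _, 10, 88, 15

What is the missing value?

44

Split by position mod 2 into 2 tracks.
Track A: 1, 3, 6, 10, 15 — the triangular numbers T_1, T_2, ….
Track B: 11, 22, ?, 88 — geometric, ×2 each step.
The gap is track B's term 3; the rule gives 44.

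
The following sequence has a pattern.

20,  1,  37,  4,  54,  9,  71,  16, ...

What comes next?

Split by position mod 2 into 2 tracks.
Subsequence A = 20, 37, 54, 71: arithmetic, step +17.
Subsequence B = 1, 4, 9, 16: consecutive squares n² from n = 1.
The 9th slot belongs to subsequence A; its 5th term is 88.

88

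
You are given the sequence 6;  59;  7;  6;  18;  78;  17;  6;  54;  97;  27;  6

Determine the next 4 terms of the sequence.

The terms cycle through 4 interleaved subsequences.
Stream A = 6, 18, 54: multiplying by 3 each time.
Stream B = 59, 78, 97: arithmetic, step +19.
Stream C = 7, 17, 27: linear: a_n = -3 + 10·n.
Stream D = 6, 6, 6: the constant sequence 6.
Position 13 → stream A, term 4 = 162.
Term 14 comes from stream B (its 4th entry): 116.
Position 15 falls in stream C as its term 4, giving 37.
Position 16 falls in stream D as its term 4, giving 6.

162, 116, 37, 6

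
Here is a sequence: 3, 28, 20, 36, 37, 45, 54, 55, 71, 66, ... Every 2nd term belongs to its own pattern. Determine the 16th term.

105

Odd-indexed and even-indexed terms follow separate rules.
Subsequence A: 3, 20, 37, 54, 71 (adding 17 each time).
Subsequence B: 28, 36, 45, 55, 66 (the triangular numbers T_7, T_8, …).
Position 16 → subsequence B, term 8 = 105.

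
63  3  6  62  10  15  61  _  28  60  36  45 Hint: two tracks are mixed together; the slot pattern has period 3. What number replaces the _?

Reading positions in blocks of 3 reveals the pattern ABB — 2 tracks woven together.
Track A is 63, 62, 61, 60, which is arithmetic with common difference −1.
Track B is 3, 6, 10, 15, ?, 28, 36, 45, which is the triangular numbers T_2, T_3, ….
Track B's pattern makes the blank 21.

21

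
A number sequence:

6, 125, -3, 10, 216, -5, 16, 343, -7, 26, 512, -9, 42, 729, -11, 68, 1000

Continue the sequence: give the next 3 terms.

Split by position mod 3 into 3 tracks.
Subsequence A = 6, 10, 16, 26, 42, 68: each term equals the sum of the previous two.
Subsequence B = 125, 216, 343, 512, 729, 1000: perfect cubes starting at 5³.
Subsequence C = -3, -5, -7, -9, -11: arithmetic, step −2.
Term 18 comes from subsequence C (its 6th entry): -13.
The 19th slot belongs to subsequence A; its 7th term is 110.
Term 20 comes from subsequence B (its 7th entry): 1331.

-13, 110, 1331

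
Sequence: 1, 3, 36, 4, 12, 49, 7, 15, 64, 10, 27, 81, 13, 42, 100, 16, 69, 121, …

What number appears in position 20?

Split by position mod 3: positions 1, 4, 7, … form one track, and each other residue class forms its own.
Track A: 1, 4, 7, 10, 13, 16 (linear: a_n = -2 + 3·n).
Track B: 3, 12, 15, 27, 42, 69 (a Fibonacci-like recurrence a_n = a_{n-1} + a_{n-2}).
Track C: 36, 49, 64, 81, 100, 121 (consecutive squares n² from n = 6).
Term 20 comes from track B (its 7th entry): 111.

111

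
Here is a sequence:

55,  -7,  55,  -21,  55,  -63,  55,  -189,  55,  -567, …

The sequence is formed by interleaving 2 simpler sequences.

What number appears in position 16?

-15309

Split by position mod 2 into 2 tracks.
Stream A = 55, 55, 55, 55, 55: constant 55.
Stream B = -7, -21, -63, -189, -567: geometric, ×3 each step.
Term 16 comes from stream B (its 8th entry): -15309.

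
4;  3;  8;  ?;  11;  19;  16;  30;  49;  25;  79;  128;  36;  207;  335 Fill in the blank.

9

Positions follow the repeating pattern ABB; grouping by letter gives 2 tracks.
Subsequence A = 4, ?, 16, 25, 36: the squares 2², 3², 4², ….
Subsequence B = 3, 8, 11, 19, 30, 49, 79, 128, 207, 335: each term equals the sum of the previous two.
Subsequence A's pattern makes the blank 9.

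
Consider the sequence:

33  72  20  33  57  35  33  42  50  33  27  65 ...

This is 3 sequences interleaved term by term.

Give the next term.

Split by position mod 3 into 3 tracks.
Subsequence A: 33, 33, 33, 33 (constant 33).
Subsequence B: 72, 57, 42, 27 (arithmetic with common difference −15).
Subsequence C: 20, 35, 50, 65 (arithmetic with common difference +15).
Position 13 falls in subsequence A as its term 5, giving 33.

33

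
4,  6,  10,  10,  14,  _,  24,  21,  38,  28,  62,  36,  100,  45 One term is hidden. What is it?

Split by position mod 2 into 2 tracks.
Track A: 4, 10, 14, 24, 38, 62, 100 — a Fibonacci-like recurrence a_n = a_{n-1} + a_{n-2}.
Track B: 6, 10, ?, 21, 28, 36, 45 — triangular numbers n(n+1)/2 for n = 3, 4, ….
The gap is track B's term 3; the rule gives 15.

15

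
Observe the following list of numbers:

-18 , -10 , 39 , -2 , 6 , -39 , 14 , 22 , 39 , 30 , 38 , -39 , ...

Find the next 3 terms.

Positions follow the repeating pattern AAB; grouping by letter gives 2 tracks.
Stream A = -18, -10, -2, 6, 14, 22, 30, 38: adding 8 each time.
Stream B = 39, -39, 39, -39: alternating ±39.
Term 13 comes from stream A (its 9th entry): 46.
Position 14 → stream A, term 10 = 54.
Term 15 comes from stream B (its 5th entry): 39.

46, 54, 39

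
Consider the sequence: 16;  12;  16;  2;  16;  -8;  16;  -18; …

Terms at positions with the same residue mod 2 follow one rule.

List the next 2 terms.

Split by position mod 2 into 2 tracks.
Stream A = 16, 16, 16, 16: the constant sequence 16.
Stream B = 12, 2, -8, -18: arithmetic, step −10.
The 9th slot belongs to stream A; its 5th term is 16.
Term 10 comes from stream B (its 5th entry): -28.

16, -28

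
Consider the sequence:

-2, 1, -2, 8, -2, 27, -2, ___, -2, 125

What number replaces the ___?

64

Split by position mod 2 into 2 tracks.
Subsequence A is -2, -2, -2, -2, -2, which is constant -2.
Subsequence B is 1, 8, 27, ?, 125, which is consecutive cubes n³ from n = 1.
The gap is subsequence B's term 4; the rule gives 64.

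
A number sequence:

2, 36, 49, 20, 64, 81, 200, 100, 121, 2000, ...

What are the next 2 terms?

Reading positions in blocks of 3 reveals the pattern ABB — 2 tracks woven together.
Stream A: 2, 20, 200, 2000. Geometric with ratio 10.
Stream B: 36, 49, 64, 81, 100, 121. Consecutive squares n² from n = 6.
Term 11 comes from stream B (its 7th entry): 144.
Position 12 → stream B, term 8 = 169.

144, 169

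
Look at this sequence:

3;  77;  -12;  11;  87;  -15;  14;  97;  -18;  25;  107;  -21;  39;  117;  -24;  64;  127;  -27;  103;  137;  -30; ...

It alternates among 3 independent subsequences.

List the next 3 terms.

167, 147, -33

Read the sequence 3 terms at a time; column i is its own pattern.
Stream A: 3, 11, 14, 25, 39, 64, 103. Each term equals the sum of the previous two.
Stream B: 77, 87, 97, 107, 117, 127, 137. Arithmetic, step +10.
Stream C: -12, -15, -18, -21, -24, -27, -30. Arithmetic with common difference −3.
The 22nd slot belongs to stream A; its 8th term is 167.
The 23rd slot belongs to stream B; its 8th term is 147.
Position 24 falls in stream C as its term 8, giving -33.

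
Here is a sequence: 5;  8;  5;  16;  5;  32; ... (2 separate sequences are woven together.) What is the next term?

The terms cycle through 2 interleaved subsequences.
Track A = 5, 5, 5: always 5.
Track B = 8, 16, 32: powers 2^3, 2^4, 2^5, ….
Position 7 → track A, term 4 = 5.

5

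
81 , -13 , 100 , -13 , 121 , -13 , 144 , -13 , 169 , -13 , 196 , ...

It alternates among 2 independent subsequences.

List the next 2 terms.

-13, 225

Positions 1, 3, 5, … form one subsequence and positions 2, 4, 6, … form another.
Track A: 81, 100, 121, 144, 169, 196 (consecutive squares n² from n = 9).
Track B: -13, -13, -13, -13, -13 (constant -13).
Position 12 → track B, term 6 = -13.
Term 13 comes from track A (its 7th entry): 225.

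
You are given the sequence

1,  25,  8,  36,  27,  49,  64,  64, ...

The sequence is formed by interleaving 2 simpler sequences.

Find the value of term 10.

81

The terms cycle through 2 interleaved subsequences.
Stream A: 1, 8, 27, 64 — perfect cubes starting at 1³.
Stream B: 25, 36, 49, 64 — perfect squares starting at 5².
Position 10 falls in stream B as its term 5, giving 81.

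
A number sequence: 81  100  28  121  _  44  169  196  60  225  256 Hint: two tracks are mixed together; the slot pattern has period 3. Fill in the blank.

Reading positions in blocks of 3 reveals the pattern AAB — 2 tracks woven together.
Stream A: 81, 100, 121, ?, 169, 196, 225, 256. Consecutive squares n² from n = 9.
Stream B: 28, 44, 60. Arithmetic with common difference +16.
So the missing entry in stream A is 144.

144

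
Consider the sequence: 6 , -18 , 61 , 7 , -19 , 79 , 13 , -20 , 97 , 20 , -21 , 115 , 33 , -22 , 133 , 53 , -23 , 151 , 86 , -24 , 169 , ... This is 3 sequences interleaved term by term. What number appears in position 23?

Split by position mod 3: positions 1, 4, 7, … form one track, and each other residue class forms its own.
Stream A: 6, 7, 13, 20, 33, 53, 86 (each term equals the sum of the previous two).
Stream B: -18, -19, -20, -21, -22, -23, -24 (linear: a_n = -17 − n).
Stream C: 61, 79, 97, 115, 133, 151, 169 (arithmetic with common difference +18).
Term 23 comes from stream B (its 8th entry): -25.

-25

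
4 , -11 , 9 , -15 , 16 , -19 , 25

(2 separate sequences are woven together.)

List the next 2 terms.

Odd-indexed and even-indexed terms follow separate rules.
Stream A = 4, 9, 16, 25: consecutive squares n² from n = 2.
Stream B = -11, -15, -19: subtracting 4 each time.
Position 8 falls in stream B as its term 4, giving -23.
Position 9 falls in stream A as its term 5, giving 36.

-23, 36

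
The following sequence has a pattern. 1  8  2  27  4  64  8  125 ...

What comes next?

The terms cycle through 2 interleaved subsequences.
Track A: 1, 2, 4, 8 (successive powers of 2).
Track B: 8, 27, 64, 125 (the cubes 2³, 3³, 4³, …).
Position 9 → track A, term 5 = 16.

16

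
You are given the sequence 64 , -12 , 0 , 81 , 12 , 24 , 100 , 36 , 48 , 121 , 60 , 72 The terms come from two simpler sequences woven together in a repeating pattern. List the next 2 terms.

The slot pattern repeats as ABB (period 3), so there are 2 interleaved tracks.
Track A: 64, 81, 100, 121 — the squares 8², 9², 10², ….
Track B: -12, 0, 12, 24, 36, 48, 60, 72 — adding 12 each time.
Position 13 → track A, term 5 = 144.
Position 14 falls in track B as its term 9, giving 84.

144, 84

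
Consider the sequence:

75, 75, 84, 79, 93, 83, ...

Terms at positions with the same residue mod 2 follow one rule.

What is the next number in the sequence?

102

Taking every 2nd term gives 2 separate tracks.
Track A: 75, 84, 93. Adding 9 each time.
Track B: 75, 79, 83. Arithmetic, step +4.
Term 7 comes from track A (its 4th entry): 102.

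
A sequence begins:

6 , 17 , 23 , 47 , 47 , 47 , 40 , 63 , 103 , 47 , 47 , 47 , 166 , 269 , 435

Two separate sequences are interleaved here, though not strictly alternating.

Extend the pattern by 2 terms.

47, 47

The slot pattern repeats as AAABBB (period 6), so there are 2 interleaved tracks.
Track A: 6, 17, 23, 40, 63, 103, 166, 269, 435 (Fibonacci-style (each term is the sum of the two before it)).
Track B: 47, 47, 47, 47, 47, 47 (constant 47).
The 16th slot belongs to track B; its 7th term is 47.
Position 17 falls in track B as its term 8, giving 47.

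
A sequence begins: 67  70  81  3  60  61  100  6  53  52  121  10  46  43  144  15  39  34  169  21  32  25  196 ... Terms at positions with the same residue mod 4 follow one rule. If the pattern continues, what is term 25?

25

Split by position mod 4: positions 1, 5, 9, … form one track, and each other residue class forms its own.
Track A: 67, 60, 53, 46, 39, 32 (linear: a_n = 74 − 7·n).
Track B: 70, 61, 52, 43, 34, 25 (arithmetic with common difference −9).
Track C: 81, 100, 121, 144, 169, 196 (consecutive squares n² from n = 9).
Track D: 3, 6, 10, 15, 21 (triangular numbers n(n+1)/2 for n = 2, 3, …).
Term 25 comes from track A (its 7th entry): 25.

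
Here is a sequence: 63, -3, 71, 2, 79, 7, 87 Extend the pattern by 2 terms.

12, 95

Taking every 2nd term gives 2 separate tracks.
Track A: 63, 71, 79, 87 (arithmetic with common difference +8).
Track B: -3, 2, 7 (linear: a_n = -8 + 5·n).
Position 8 → track B, term 4 = 12.
Position 9 → track A, term 5 = 95.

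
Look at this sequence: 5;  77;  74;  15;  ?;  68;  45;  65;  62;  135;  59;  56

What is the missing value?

71

Reading positions in blocks of 3 reveals the pattern ABB — 2 tracks woven together.
Track A: 5, 15, 45, 135. Geometric, ×3 each step.
Track B: 77, 74, ?, 68, 65, 62, 59, 56. Subtracting 3 each time.
Track B's pattern makes the blank 71.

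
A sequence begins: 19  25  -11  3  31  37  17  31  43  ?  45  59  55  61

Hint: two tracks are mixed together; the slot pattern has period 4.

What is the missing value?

49

Positions follow the repeating pattern AABB; grouping by letter gives 2 tracks.
Track A is 19, 25, 31, 37, 43, ?, 55, 61, which is adding 6 each time.
Track B is -11, 3, 17, 31, 45, 59, which is adding 14 each time.
So the missing entry in track A is 49.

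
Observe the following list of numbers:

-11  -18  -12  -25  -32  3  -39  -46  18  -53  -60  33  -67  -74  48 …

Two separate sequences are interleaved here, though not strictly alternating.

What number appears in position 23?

-116

Reading positions in blocks of 3 reveals the pattern AAB — 2 tracks woven together.
Stream A: -11, -18, -25, -32, -39, -46, -53, -60, -67, -74 — subtracting 7 each time.
Stream B: -12, 3, 18, 33, 48 — arithmetic with common difference +15.
The 23rd slot belongs to stream A; its 16th term is -116.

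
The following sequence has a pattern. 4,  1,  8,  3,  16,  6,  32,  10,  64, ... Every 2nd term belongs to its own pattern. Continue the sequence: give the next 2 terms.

15, 128

Taking every 2nd term gives 2 separate tracks.
Track A = 4, 8, 16, 32, 64: successive powers of 2.
Track B = 1, 3, 6, 10: the triangular numbers T_1, T_2, ….
Position 10 → track B, term 5 = 15.
The 11th slot belongs to track A; its 6th term is 128.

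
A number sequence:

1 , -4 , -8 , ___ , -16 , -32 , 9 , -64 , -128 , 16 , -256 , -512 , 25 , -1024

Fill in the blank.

4

Reading positions in blocks of 3 reveals the pattern ABB — 2 tracks woven together.
Subsequence A: 1, ?, 9, 16, 25. Consecutive squares n² from n = 1.
Subsequence B: -4, -8, -16, -32, -64, -128, -256, -512, -1024. Geometric, ×2 each step.
The gap is subsequence A's term 2; the rule gives 4.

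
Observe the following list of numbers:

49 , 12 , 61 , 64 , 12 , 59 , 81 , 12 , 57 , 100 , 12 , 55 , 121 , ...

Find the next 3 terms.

Read the sequence 3 terms at a time; column i is its own pattern.
Subsequence A is 49, 64, 81, 100, 121, which is consecutive squares n² from n = 7.
Subsequence B is 12, 12, 12, 12, which is the constant sequence 12.
Subsequence C is 61, 59, 57, 55, which is arithmetic, step −2.
Position 14 → subsequence B, term 5 = 12.
Position 15 falls in subsequence C as its term 5, giving 53.
Term 16 comes from subsequence A (its 6th entry): 144.

12, 53, 144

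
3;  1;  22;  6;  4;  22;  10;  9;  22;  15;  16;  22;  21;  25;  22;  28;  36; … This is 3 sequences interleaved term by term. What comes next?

Split by position mod 3 into 3 tracks.
Subsequence A is 3, 6, 10, 15, 21, 28, which is the triangular numbers T_2, T_3, ….
Subsequence B is 1, 4, 9, 16, 25, 36, which is the squares 1², 2², 3², ….
Subsequence C is 22, 22, 22, 22, 22, which is always 22.
Position 18 falls in subsequence C as its term 6, giving 22.

22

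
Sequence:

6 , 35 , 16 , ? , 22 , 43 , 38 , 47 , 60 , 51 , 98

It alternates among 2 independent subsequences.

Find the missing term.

39

Taking every 2nd term gives 2 separate tracks.
Track A is 6, 16, 22, 38, 60, 98, which is a Fibonacci-like recurrence a_n = a_{n-1} + a_{n-2}.
Track B is 35, ?, 43, 47, 51, which is arithmetic, step +4.
The gap is track B's term 2; the rule gives 39.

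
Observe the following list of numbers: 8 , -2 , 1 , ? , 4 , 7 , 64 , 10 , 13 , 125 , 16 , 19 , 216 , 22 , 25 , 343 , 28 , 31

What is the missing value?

The slot pattern repeats as ABB (period 3), so there are 2 interleaved tracks.
Stream A: 8, ?, 64, 125, 216, 343 (perfect cubes starting at 2³).
Stream B: -2, 1, 4, 7, 10, 13, 16, 19, 22, 25, 28, 31 (arithmetic, step +3).
So the missing entry in stream A is 27.

27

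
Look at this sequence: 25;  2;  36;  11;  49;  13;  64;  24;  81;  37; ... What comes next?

Taking every 2nd term gives 2 separate tracks.
Track A: 25, 36, 49, 64, 81 (consecutive squares n² from n = 5).
Track B: 2, 11, 13, 24, 37 (each term equals the sum of the previous two).
The 11th slot belongs to track A; its 6th term is 100.

100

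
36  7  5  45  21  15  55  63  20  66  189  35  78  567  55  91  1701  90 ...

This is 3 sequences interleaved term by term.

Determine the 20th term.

Split by position mod 3 into 3 tracks.
Track A: 36, 45, 55, 66, 78, 91 — the triangular numbers T_8, T_9, ….
Track B: 7, 21, 63, 189, 567, 1701 — geometric, ×3 each step.
Track C: 5, 15, 20, 35, 55, 90 — a Fibonacci-like recurrence a_n = a_{n-1} + a_{n-2}.
Term 20 comes from track B (its 7th entry): 5103.

5103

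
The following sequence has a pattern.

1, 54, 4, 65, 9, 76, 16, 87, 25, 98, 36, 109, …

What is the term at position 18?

Split by position mod 2 into 2 tracks.
Subsequence A: 1, 4, 9, 16, 25, 36 (consecutive squares n² from n = 1).
Subsequence B: 54, 65, 76, 87, 98, 109 (arithmetic with common difference +11).
Position 18 → subsequence B, term 9 = 142.

142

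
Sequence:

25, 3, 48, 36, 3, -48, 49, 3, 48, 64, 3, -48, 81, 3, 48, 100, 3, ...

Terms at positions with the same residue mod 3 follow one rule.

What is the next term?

-48

Taking every 3rd term gives 3 separate tracks.
Stream A: 25, 36, 49, 64, 81, 100. Perfect squares starting at 5².
Stream B: 3, 3, 3, 3, 3, 3. Always 3.
Stream C: 48, -48, 48, -48, 48. Oscillating between 48 and -48.
Position 18 → stream C, term 6 = -48.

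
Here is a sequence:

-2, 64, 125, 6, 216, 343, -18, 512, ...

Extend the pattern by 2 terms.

Positions follow the repeating pattern ABB; grouping by letter gives 2 tracks.
Track A = -2, 6, -18: a geometric progression (common ratio -3).
Track B = 64, 125, 216, 343, 512: the cubes 4³, 5³, 6³, ….
Position 9 falls in track B as its term 6, giving 729.
Position 10 falls in track A as its term 4, giving 54.

729, 54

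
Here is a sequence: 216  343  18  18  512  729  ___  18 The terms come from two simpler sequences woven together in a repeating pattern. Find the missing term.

18

Reading positions in blocks of 4 reveals the pattern AABB — 2 tracks woven together.
Track A: 216, 343, 512, 729 — the cubes 6³, 7³, 8³, ….
Track B: 18, 18, ?, 18 — the constant sequence 18.
Track B's pattern makes the blank 18.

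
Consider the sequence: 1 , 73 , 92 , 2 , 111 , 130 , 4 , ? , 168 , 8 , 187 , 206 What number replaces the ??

149

Reading positions in blocks of 3 reveals the pattern ABB — 2 tracks woven together.
Subsequence A: 1, 2, 4, 8 — powers 2^0, 2^1, 2^2, ….
Subsequence B: 73, 92, 111, 130, ?, 168, 187, 206 — arithmetic with common difference +19.
The gap is subsequence B's term 5; the rule gives 149.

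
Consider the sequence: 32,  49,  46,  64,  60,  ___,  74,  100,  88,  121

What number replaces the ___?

Positions 1, 3, 5, … form one subsequence and positions 2, 4, 6, … form another.
Stream A = 32, 46, 60, 74, 88: linear: a_n = 18 + 14·n.
Stream B = 49, 64, ?, 100, 121: perfect squares starting at 7².
Stream B's pattern makes the blank 81.

81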